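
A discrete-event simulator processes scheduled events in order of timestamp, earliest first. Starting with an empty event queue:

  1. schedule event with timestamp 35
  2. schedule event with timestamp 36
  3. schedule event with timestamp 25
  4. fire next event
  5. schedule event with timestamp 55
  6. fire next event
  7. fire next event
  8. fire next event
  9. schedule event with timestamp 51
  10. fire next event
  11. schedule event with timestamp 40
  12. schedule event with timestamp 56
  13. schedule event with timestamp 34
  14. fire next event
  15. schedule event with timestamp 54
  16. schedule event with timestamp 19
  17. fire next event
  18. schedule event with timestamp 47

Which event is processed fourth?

insert 35 → {35}
insert 36 → {35, 36}
insert 25 → {25, 35, 36}
fire next event → 25; now {35, 36}
insert 55 → {35, 36, 55}
fire next event → 35; now {36, 55}
fire next event → 36; now {55}
fire next event → 55; now {}
insert 51 → {51}
fire next event → 51; now {}
insert 40 → {40}
insert 56 → {40, 56}
insert 34 → {34, 40, 56}
fire next event → 34; now {40, 56}
insert 54 → {40, 54, 56}
insert 19 → {19, 40, 54, 56}
fire next event → 19; now {40, 54, 56}
insert 47 → {40, 47, 54, 56}

55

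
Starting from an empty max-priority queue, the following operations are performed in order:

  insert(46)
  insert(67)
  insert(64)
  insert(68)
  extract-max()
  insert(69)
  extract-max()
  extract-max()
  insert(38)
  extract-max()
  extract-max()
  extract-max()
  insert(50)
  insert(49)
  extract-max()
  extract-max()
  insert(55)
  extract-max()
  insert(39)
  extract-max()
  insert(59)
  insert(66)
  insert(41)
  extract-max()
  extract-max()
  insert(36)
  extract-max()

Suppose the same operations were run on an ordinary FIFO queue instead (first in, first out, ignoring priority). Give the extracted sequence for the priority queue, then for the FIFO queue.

priority queue: 68, 69, 67, 64, 46, 38, 50, 49, 55, 39, 66, 59, 41; FIFO queue: [46, 67, 64, 68, 69, 38, 50, 49, 55, 39, 59, 66, 41]

insert 46 → {46}
insert 67 → {67, 46}
insert 64 → {67, 64, 46}
insert 68 → {68, 67, 64, 46}
extract-max → 68; now {67, 64, 46}
insert 69 → {69, 67, 64, 46}
extract-max → 69; now {67, 64, 46}
extract-max → 67; now {64, 46}
insert 38 → {64, 46, 38}
extract-max → 64; now {46, 38}
extract-max → 46; now {38}
extract-max → 38; now {}
insert 50 → {50}
insert 49 → {50, 49}
extract-max → 50; now {49}
extract-max → 49; now {}
insert 55 → {55}
extract-max → 55; now {}
insert 39 → {39}
extract-max → 39; now {}
insert 59 → {59}
insert 66 → {66, 59}
insert 41 → {66, 59, 41}
extract-max → 66; now {59, 41}
extract-max → 59; now {41}
insert 36 → {41, 36}
extract-max → 41; now {36}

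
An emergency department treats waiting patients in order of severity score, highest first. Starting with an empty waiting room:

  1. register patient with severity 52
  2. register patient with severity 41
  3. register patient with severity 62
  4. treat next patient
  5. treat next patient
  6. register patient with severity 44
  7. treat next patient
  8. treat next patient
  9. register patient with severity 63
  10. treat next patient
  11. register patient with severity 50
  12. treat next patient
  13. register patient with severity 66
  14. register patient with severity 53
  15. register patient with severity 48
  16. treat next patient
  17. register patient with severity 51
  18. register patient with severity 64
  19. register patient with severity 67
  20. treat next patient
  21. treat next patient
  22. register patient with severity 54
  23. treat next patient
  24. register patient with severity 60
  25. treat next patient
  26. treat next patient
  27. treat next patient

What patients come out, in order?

insert 52 → {52}
insert 41 → {52, 41}
insert 62 → {62, 52, 41}
treat next patient → 62; now {52, 41}
treat next patient → 52; now {41}
insert 44 → {44, 41}
treat next patient → 44; now {41}
treat next patient → 41; now {}
insert 63 → {63}
treat next patient → 63; now {}
insert 50 → {50}
treat next patient → 50; now {}
insert 66 → {66}
insert 53 → {66, 53}
insert 48 → {66, 53, 48}
treat next patient → 66; now {53, 48}
insert 51 → {53, 51, 48}
insert 64 → {64, 53, 51, 48}
insert 67 → {67, 64, 53, 51, 48}
treat next patient → 67; now {64, 53, 51, 48}
treat next patient → 64; now {53, 51, 48}
insert 54 → {54, 53, 51, 48}
treat next patient → 54; now {53, 51, 48}
insert 60 → {60, 53, 51, 48}
treat next patient → 60; now {53, 51, 48}
treat next patient → 53; now {51, 48}
treat next patient → 51; now {48}

[62, 52, 44, 41, 63, 50, 66, 67, 64, 54, 60, 53, 51]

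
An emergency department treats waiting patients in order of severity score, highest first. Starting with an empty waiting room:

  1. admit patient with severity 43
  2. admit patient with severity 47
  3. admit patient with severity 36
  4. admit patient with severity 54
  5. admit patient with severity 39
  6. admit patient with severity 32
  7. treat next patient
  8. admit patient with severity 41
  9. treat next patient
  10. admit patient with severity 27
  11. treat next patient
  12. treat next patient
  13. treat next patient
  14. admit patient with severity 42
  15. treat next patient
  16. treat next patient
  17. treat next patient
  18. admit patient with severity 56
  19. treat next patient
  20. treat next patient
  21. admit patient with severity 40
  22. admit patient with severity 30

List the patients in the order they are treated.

insert 43 → {43}
insert 47 → {47, 43}
insert 36 → {47, 43, 36}
insert 54 → {54, 47, 43, 36}
insert 39 → {54, 47, 43, 39, 36}
insert 32 → {54, 47, 43, 39, 36, 32}
treat next patient → 54; now {47, 43, 39, 36, 32}
insert 41 → {47, 43, 41, 39, 36, 32}
treat next patient → 47; now {43, 41, 39, 36, 32}
insert 27 → {43, 41, 39, 36, 32, 27}
treat next patient → 43; now {41, 39, 36, 32, 27}
treat next patient → 41; now {39, 36, 32, 27}
treat next patient → 39; now {36, 32, 27}
insert 42 → {42, 36, 32, 27}
treat next patient → 42; now {36, 32, 27}
treat next patient → 36; now {32, 27}
treat next patient → 32; now {27}
insert 56 → {56, 27}
treat next patient → 56; now {27}
treat next patient → 27; now {}
insert 40 → {40}
insert 30 → {40, 30}

54, 47, 43, 41, 39, 42, 36, 32, 56, 27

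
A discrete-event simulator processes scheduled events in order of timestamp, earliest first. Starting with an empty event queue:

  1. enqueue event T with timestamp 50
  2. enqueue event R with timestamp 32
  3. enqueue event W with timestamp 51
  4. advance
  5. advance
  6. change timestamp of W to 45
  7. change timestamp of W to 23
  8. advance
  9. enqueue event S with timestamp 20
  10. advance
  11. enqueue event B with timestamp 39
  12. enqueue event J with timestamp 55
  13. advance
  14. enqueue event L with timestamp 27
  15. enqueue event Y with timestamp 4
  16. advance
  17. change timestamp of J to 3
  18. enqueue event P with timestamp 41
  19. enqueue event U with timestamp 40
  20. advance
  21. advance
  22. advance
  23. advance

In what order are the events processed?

R, T, W, S, B, Y, J, L, U, P

add T (timestamp 50) → {T:50}
add R (timestamp 32) → {R:32, T:50}
add W (timestamp 51) → {R:32, T:50, W:51}
advance → R; now {T:50, W:51}
advance → T; now {W:51}
update W to timestamp 45 → {W:45}
update W to timestamp 23 → {W:23}
advance → W; now {}
add S (timestamp 20) → {S:20}
advance → S; now {}
add B (timestamp 39) → {B:39}
add J (timestamp 55) → {B:39, J:55}
advance → B; now {J:55}
add L (timestamp 27) → {L:27, J:55}
add Y (timestamp 4) → {Y:4, L:27, J:55}
advance → Y; now {L:27, J:55}
update J to timestamp 3 → {J:3, L:27}
add P (timestamp 41) → {J:3, L:27, P:41}
add U (timestamp 40) → {J:3, L:27, U:40, P:41}
advance → J; now {L:27, U:40, P:41}
advance → L; now {U:40, P:41}
advance → U; now {P:41}
advance → P; now {}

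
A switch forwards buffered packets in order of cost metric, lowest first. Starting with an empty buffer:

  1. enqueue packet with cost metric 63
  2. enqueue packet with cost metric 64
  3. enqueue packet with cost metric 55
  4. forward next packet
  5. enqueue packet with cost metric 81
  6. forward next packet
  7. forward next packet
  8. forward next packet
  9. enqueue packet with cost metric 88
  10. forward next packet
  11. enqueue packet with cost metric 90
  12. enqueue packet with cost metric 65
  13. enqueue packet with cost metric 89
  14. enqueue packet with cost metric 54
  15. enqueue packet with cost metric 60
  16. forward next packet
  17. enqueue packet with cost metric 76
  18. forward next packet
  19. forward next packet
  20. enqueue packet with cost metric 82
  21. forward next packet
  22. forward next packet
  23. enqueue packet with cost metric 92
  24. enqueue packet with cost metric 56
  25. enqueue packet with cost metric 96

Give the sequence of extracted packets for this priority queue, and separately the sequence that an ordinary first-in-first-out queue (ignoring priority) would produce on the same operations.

priority queue: 55 → 63 → 64 → 81 → 88 → 54 → 60 → 65 → 76 → 82; FIFO queue: [63, 64, 55, 81, 88, 90, 65, 89, 54, 60]

insert 63 → {63}
insert 64 → {63, 64}
insert 55 → {55, 63, 64}
forward next packet → 55; now {63, 64}
insert 81 → {63, 64, 81}
forward next packet → 63; now {64, 81}
forward next packet → 64; now {81}
forward next packet → 81; now {}
insert 88 → {88}
forward next packet → 88; now {}
insert 90 → {90}
insert 65 → {65, 90}
insert 89 → {65, 89, 90}
insert 54 → {54, 65, 89, 90}
insert 60 → {54, 60, 65, 89, 90}
forward next packet → 54; now {60, 65, 89, 90}
insert 76 → {60, 65, 76, 89, 90}
forward next packet → 60; now {65, 76, 89, 90}
forward next packet → 65; now {76, 89, 90}
insert 82 → {76, 82, 89, 90}
forward next packet → 76; now {82, 89, 90}
forward next packet → 82; now {89, 90}
insert 92 → {89, 90, 92}
insert 56 → {56, 89, 90, 92}
insert 96 → {56, 89, 90, 92, 96}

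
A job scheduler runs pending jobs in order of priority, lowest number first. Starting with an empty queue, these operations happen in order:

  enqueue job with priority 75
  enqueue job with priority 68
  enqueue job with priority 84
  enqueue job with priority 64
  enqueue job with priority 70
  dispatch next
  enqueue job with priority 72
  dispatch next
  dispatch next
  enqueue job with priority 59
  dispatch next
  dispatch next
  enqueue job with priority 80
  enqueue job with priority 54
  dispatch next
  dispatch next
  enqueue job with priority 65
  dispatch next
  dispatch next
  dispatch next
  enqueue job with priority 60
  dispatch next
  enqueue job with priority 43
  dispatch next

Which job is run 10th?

84

insert 75 → {75}
insert 68 → {68, 75}
insert 84 → {68, 75, 84}
insert 64 → {64, 68, 75, 84}
insert 70 → {64, 68, 70, 75, 84}
dispatch next → 64; now {68, 70, 75, 84}
insert 72 → {68, 70, 72, 75, 84}
dispatch next → 68; now {70, 72, 75, 84}
dispatch next → 70; now {72, 75, 84}
insert 59 → {59, 72, 75, 84}
dispatch next → 59; now {72, 75, 84}
dispatch next → 72; now {75, 84}
insert 80 → {75, 80, 84}
insert 54 → {54, 75, 80, 84}
dispatch next → 54; now {75, 80, 84}
dispatch next → 75; now {80, 84}
insert 65 → {65, 80, 84}
dispatch next → 65; now {80, 84}
dispatch next → 80; now {84}
dispatch next → 84; now {}
insert 60 → {60}
dispatch next → 60; now {}
insert 43 → {43}
dispatch next → 43; now {}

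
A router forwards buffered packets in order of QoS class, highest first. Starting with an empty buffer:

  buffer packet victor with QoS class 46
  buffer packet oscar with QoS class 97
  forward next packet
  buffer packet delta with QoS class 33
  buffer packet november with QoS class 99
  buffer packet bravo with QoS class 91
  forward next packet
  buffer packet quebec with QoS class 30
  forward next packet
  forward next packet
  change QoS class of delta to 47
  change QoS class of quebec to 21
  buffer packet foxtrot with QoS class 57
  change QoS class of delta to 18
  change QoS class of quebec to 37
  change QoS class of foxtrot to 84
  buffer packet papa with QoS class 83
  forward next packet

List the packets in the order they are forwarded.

add victor (QoS class 46) → {victor:46}
add oscar (QoS class 97) → {oscar:97, victor:46}
forward next packet → oscar; now {victor:46}
add delta (QoS class 33) → {victor:46, delta:33}
add november (QoS class 99) → {november:99, victor:46, delta:33}
add bravo (QoS class 91) → {november:99, bravo:91, victor:46, delta:33}
forward next packet → november; now {bravo:91, victor:46, delta:33}
add quebec (QoS class 30) → {bravo:91, victor:46, delta:33, quebec:30}
forward next packet → bravo; now {victor:46, delta:33, quebec:30}
forward next packet → victor; now {delta:33, quebec:30}
update delta to QoS class 47 → {delta:47, quebec:30}
update quebec to QoS class 21 → {delta:47, quebec:21}
add foxtrot (QoS class 57) → {foxtrot:57, delta:47, quebec:21}
update delta to QoS class 18 → {foxtrot:57, quebec:21, delta:18}
update quebec to QoS class 37 → {foxtrot:57, quebec:37, delta:18}
update foxtrot to QoS class 84 → {foxtrot:84, quebec:37, delta:18}
add papa (QoS class 83) → {foxtrot:84, papa:83, quebec:37, delta:18}
forward next packet → foxtrot; now {papa:83, quebec:37, delta:18}

oscar, november, bravo, victor, foxtrot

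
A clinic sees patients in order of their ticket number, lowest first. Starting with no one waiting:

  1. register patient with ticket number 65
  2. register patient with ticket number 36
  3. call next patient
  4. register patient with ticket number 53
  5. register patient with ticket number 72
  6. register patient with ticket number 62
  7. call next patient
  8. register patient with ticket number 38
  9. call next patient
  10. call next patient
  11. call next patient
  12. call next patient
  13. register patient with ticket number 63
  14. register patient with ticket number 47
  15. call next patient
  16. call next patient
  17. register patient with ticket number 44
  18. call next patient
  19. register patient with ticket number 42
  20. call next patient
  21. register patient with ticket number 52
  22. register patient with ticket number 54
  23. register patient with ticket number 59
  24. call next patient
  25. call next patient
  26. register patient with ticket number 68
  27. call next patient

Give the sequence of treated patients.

insert 65 → {65}
insert 36 → {36, 65}
call next patient → 36; now {65}
insert 53 → {53, 65}
insert 72 → {53, 65, 72}
insert 62 → {53, 62, 65, 72}
call next patient → 53; now {62, 65, 72}
insert 38 → {38, 62, 65, 72}
call next patient → 38; now {62, 65, 72}
call next patient → 62; now {65, 72}
call next patient → 65; now {72}
call next patient → 72; now {}
insert 63 → {63}
insert 47 → {47, 63}
call next patient → 47; now {63}
call next patient → 63; now {}
insert 44 → {44}
call next patient → 44; now {}
insert 42 → {42}
call next patient → 42; now {}
insert 52 → {52}
insert 54 → {52, 54}
insert 59 → {52, 54, 59}
call next patient → 52; now {54, 59}
call next patient → 54; now {59}
insert 68 → {59, 68}
call next patient → 59; now {68}

[36, 53, 38, 62, 65, 72, 47, 63, 44, 42, 52, 54, 59]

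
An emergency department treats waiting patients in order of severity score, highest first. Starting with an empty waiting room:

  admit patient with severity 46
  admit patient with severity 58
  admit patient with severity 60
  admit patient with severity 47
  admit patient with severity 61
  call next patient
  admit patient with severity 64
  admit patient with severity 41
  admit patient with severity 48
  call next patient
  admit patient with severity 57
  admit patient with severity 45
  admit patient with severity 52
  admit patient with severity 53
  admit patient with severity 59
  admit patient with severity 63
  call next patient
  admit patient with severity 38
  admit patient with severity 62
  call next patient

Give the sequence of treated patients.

insert 46 → {46}
insert 58 → {58, 46}
insert 60 → {60, 58, 46}
insert 47 → {60, 58, 47, 46}
insert 61 → {61, 60, 58, 47, 46}
call next patient → 61; now {60, 58, 47, 46}
insert 64 → {64, 60, 58, 47, 46}
insert 41 → {64, 60, 58, 47, 46, 41}
insert 48 → {64, 60, 58, 48, 47, 46, 41}
call next patient → 64; now {60, 58, 48, 47, 46, 41}
insert 57 → {60, 58, 57, 48, 47, 46, 41}
insert 45 → {60, 58, 57, 48, 47, 46, 45, 41}
insert 52 → {60, 58, 57, 52, 48, 47, 46, 45, 41}
insert 53 → {60, 58, 57, 53, 52, 48, 47, 46, 45, 41}
insert 59 → {60, 59, 58, 57, 53, 52, 48, 47, 46, 45, 41}
insert 63 → {63, 60, 59, 58, 57, 53, 52, 48, 47, 46, 45, 41}
call next patient → 63; now {60, 59, 58, 57, 53, 52, 48, 47, 46, 45, 41}
insert 38 → {60, 59, 58, 57, 53, 52, 48, 47, 46, 45, 41, 38}
insert 62 → {62, 60, 59, 58, 57, 53, 52, 48, 47, 46, 45, 41, 38}
call next patient → 62; now {60, 59, 58, 57, 53, 52, 48, 47, 46, 45, 41, 38}

61 → 64 → 63 → 62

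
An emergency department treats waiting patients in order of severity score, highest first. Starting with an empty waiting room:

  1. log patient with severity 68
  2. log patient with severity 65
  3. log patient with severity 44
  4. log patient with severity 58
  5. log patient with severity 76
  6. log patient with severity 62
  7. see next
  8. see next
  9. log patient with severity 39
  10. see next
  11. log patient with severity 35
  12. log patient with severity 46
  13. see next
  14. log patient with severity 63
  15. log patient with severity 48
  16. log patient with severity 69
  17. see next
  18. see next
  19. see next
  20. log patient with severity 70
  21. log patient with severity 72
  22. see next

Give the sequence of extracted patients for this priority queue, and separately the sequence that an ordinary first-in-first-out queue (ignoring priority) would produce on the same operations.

priority queue: 76 → 68 → 65 → 62 → 69 → 63 → 58 → 72; FIFO queue: 68 → 65 → 44 → 58 → 76 → 62 → 39 → 35

insert 68 → {68}
insert 65 → {68, 65}
insert 44 → {68, 65, 44}
insert 58 → {68, 65, 58, 44}
insert 76 → {76, 68, 65, 58, 44}
insert 62 → {76, 68, 65, 62, 58, 44}
see next → 76; now {68, 65, 62, 58, 44}
see next → 68; now {65, 62, 58, 44}
insert 39 → {65, 62, 58, 44, 39}
see next → 65; now {62, 58, 44, 39}
insert 35 → {62, 58, 44, 39, 35}
insert 46 → {62, 58, 46, 44, 39, 35}
see next → 62; now {58, 46, 44, 39, 35}
insert 63 → {63, 58, 46, 44, 39, 35}
insert 48 → {63, 58, 48, 46, 44, 39, 35}
insert 69 → {69, 63, 58, 48, 46, 44, 39, 35}
see next → 69; now {63, 58, 48, 46, 44, 39, 35}
see next → 63; now {58, 48, 46, 44, 39, 35}
see next → 58; now {48, 46, 44, 39, 35}
insert 70 → {70, 48, 46, 44, 39, 35}
insert 72 → {72, 70, 48, 46, 44, 39, 35}
see next → 72; now {70, 48, 46, 44, 39, 35}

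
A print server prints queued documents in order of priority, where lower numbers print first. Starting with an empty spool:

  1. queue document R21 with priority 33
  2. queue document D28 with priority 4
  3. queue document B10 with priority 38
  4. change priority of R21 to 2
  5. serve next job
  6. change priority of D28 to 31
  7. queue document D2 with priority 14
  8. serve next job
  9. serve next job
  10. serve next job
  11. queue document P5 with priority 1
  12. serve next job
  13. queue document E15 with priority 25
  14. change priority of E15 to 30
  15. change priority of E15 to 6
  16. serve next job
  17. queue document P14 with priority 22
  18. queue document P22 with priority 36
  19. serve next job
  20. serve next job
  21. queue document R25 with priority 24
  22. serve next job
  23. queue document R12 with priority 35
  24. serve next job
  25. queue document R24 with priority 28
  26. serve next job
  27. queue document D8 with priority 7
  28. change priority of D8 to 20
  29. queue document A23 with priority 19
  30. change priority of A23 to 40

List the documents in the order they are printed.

[R21, D2, D28, B10, P5, E15, P14, P22, R25, R12, R24]

add R21 (priority 33) → {R21:33}
add D28 (priority 4) → {D28:4, R21:33}
add B10 (priority 38) → {D28:4, R21:33, B10:38}
update R21 to priority 2 → {R21:2, D28:4, B10:38}
serve next job → R21; now {D28:4, B10:38}
update D28 to priority 31 → {D28:31, B10:38}
add D2 (priority 14) → {D2:14, D28:31, B10:38}
serve next job → D2; now {D28:31, B10:38}
serve next job → D28; now {B10:38}
serve next job → B10; now {}
add P5 (priority 1) → {P5:1}
serve next job → P5; now {}
add E15 (priority 25) → {E15:25}
update E15 to priority 30 → {E15:30}
update E15 to priority 6 → {E15:6}
serve next job → E15; now {}
add P14 (priority 22) → {P14:22}
add P22 (priority 36) → {P14:22, P22:36}
serve next job → P14; now {P22:36}
serve next job → P22; now {}
add R25 (priority 24) → {R25:24}
serve next job → R25; now {}
add R12 (priority 35) → {R12:35}
serve next job → R12; now {}
add R24 (priority 28) → {R24:28}
serve next job → R24; now {}
add D8 (priority 7) → {D8:7}
update D8 to priority 20 → {D8:20}
add A23 (priority 19) → {A23:19, D8:20}
update A23 to priority 40 → {D8:20, A23:40}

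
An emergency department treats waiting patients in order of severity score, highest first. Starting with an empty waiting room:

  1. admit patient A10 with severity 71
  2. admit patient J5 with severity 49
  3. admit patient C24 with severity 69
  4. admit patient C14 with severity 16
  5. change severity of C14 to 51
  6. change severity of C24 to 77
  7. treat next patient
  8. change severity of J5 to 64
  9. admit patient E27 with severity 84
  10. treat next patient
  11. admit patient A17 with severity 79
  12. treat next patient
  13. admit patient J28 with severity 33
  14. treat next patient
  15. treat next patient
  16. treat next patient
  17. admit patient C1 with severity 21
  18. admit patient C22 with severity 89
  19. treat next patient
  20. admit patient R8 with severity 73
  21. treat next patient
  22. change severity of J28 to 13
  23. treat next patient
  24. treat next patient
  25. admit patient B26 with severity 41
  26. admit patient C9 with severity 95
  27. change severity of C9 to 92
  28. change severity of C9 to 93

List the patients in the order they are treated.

add A10 (severity 71) → {A10:71}
add J5 (severity 49) → {A10:71, J5:49}
add C24 (severity 69) → {A10:71, C24:69, J5:49}
add C14 (severity 16) → {A10:71, C24:69, J5:49, C14:16}
update C14 to severity 51 → {A10:71, C24:69, C14:51, J5:49}
update C24 to severity 77 → {C24:77, A10:71, C14:51, J5:49}
treat next patient → C24; now {A10:71, C14:51, J5:49}
update J5 to severity 64 → {A10:71, J5:64, C14:51}
add E27 (severity 84) → {E27:84, A10:71, J5:64, C14:51}
treat next patient → E27; now {A10:71, J5:64, C14:51}
add A17 (severity 79) → {A17:79, A10:71, J5:64, C14:51}
treat next patient → A17; now {A10:71, J5:64, C14:51}
add J28 (severity 33) → {A10:71, J5:64, C14:51, J28:33}
treat next patient → A10; now {J5:64, C14:51, J28:33}
treat next patient → J5; now {C14:51, J28:33}
treat next patient → C14; now {J28:33}
add C1 (severity 21) → {J28:33, C1:21}
add C22 (severity 89) → {C22:89, J28:33, C1:21}
treat next patient → C22; now {J28:33, C1:21}
add R8 (severity 73) → {R8:73, J28:33, C1:21}
treat next patient → R8; now {J28:33, C1:21}
update J28 to severity 13 → {C1:21, J28:13}
treat next patient → C1; now {J28:13}
treat next patient → J28; now {}
add B26 (severity 41) → {B26:41}
add C9 (severity 95) → {C9:95, B26:41}
update C9 to severity 92 → {C9:92, B26:41}
update C9 to severity 93 → {C9:93, B26:41}

[C24, E27, A17, A10, J5, C14, C22, R8, C1, J28]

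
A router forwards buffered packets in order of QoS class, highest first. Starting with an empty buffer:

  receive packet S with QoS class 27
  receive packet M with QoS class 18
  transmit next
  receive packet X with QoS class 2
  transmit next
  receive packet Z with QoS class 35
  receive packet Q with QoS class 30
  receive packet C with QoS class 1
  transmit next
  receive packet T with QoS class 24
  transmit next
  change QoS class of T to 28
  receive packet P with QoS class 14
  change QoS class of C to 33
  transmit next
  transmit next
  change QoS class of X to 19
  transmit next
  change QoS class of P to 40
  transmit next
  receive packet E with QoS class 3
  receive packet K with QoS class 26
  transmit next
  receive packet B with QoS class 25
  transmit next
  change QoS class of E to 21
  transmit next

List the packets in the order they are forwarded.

S, M, Z, Q, C, T, X, P, K, B, E

add S (QoS class 27) → {S:27}
add M (QoS class 18) → {S:27, M:18}
transmit next → S; now {M:18}
add X (QoS class 2) → {M:18, X:2}
transmit next → M; now {X:2}
add Z (QoS class 35) → {Z:35, X:2}
add Q (QoS class 30) → {Z:35, Q:30, X:2}
add C (QoS class 1) → {Z:35, Q:30, X:2, C:1}
transmit next → Z; now {Q:30, X:2, C:1}
add T (QoS class 24) → {Q:30, T:24, X:2, C:1}
transmit next → Q; now {T:24, X:2, C:1}
update T to QoS class 28 → {T:28, X:2, C:1}
add P (QoS class 14) → {T:28, P:14, X:2, C:1}
update C to QoS class 33 → {C:33, T:28, P:14, X:2}
transmit next → C; now {T:28, P:14, X:2}
transmit next → T; now {P:14, X:2}
update X to QoS class 19 → {X:19, P:14}
transmit next → X; now {P:14}
update P to QoS class 40 → {P:40}
transmit next → P; now {}
add E (QoS class 3) → {E:3}
add K (QoS class 26) → {K:26, E:3}
transmit next → K; now {E:3}
add B (QoS class 25) → {B:25, E:3}
transmit next → B; now {E:3}
update E to QoS class 21 → {E:21}
transmit next → E; now {}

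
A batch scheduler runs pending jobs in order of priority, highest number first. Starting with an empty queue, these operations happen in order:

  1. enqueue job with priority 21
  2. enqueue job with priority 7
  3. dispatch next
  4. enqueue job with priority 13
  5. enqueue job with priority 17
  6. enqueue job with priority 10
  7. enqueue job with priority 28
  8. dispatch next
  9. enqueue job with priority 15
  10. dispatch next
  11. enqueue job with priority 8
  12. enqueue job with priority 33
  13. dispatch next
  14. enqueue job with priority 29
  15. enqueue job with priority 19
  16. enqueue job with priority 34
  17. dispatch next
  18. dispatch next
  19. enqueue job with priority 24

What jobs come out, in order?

insert 21 → {21}
insert 7 → {21, 7}
dispatch next → 21; now {7}
insert 13 → {13, 7}
insert 17 → {17, 13, 7}
insert 10 → {17, 13, 10, 7}
insert 28 → {28, 17, 13, 10, 7}
dispatch next → 28; now {17, 13, 10, 7}
insert 15 → {17, 15, 13, 10, 7}
dispatch next → 17; now {15, 13, 10, 7}
insert 8 → {15, 13, 10, 8, 7}
insert 33 → {33, 15, 13, 10, 8, 7}
dispatch next → 33; now {15, 13, 10, 8, 7}
insert 29 → {29, 15, 13, 10, 8, 7}
insert 19 → {29, 19, 15, 13, 10, 8, 7}
insert 34 → {34, 29, 19, 15, 13, 10, 8, 7}
dispatch next → 34; now {29, 19, 15, 13, 10, 8, 7}
dispatch next → 29; now {19, 15, 13, 10, 8, 7}
insert 24 → {24, 19, 15, 13, 10, 8, 7}

21, 28, 17, 33, 34, 29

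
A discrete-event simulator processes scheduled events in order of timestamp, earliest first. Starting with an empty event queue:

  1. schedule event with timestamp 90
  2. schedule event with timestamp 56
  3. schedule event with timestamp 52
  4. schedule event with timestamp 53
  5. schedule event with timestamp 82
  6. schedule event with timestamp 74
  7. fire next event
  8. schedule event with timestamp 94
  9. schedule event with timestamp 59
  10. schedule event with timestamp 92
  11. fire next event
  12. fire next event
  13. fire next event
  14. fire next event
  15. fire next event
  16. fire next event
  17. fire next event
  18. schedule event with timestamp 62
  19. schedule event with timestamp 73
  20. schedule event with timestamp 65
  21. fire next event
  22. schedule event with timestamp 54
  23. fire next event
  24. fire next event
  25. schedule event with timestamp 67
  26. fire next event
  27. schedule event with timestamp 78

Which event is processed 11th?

65

insert 90 → {90}
insert 56 → {56, 90}
insert 52 → {52, 56, 90}
insert 53 → {52, 53, 56, 90}
insert 82 → {52, 53, 56, 82, 90}
insert 74 → {52, 53, 56, 74, 82, 90}
fire next event → 52; now {53, 56, 74, 82, 90}
insert 94 → {53, 56, 74, 82, 90, 94}
insert 59 → {53, 56, 59, 74, 82, 90, 94}
insert 92 → {53, 56, 59, 74, 82, 90, 92, 94}
fire next event → 53; now {56, 59, 74, 82, 90, 92, 94}
fire next event → 56; now {59, 74, 82, 90, 92, 94}
fire next event → 59; now {74, 82, 90, 92, 94}
fire next event → 74; now {82, 90, 92, 94}
fire next event → 82; now {90, 92, 94}
fire next event → 90; now {92, 94}
fire next event → 92; now {94}
insert 62 → {62, 94}
insert 73 → {62, 73, 94}
insert 65 → {62, 65, 73, 94}
fire next event → 62; now {65, 73, 94}
insert 54 → {54, 65, 73, 94}
fire next event → 54; now {65, 73, 94}
fire next event → 65; now {73, 94}
insert 67 → {67, 73, 94}
fire next event → 67; now {73, 94}
insert 78 → {73, 78, 94}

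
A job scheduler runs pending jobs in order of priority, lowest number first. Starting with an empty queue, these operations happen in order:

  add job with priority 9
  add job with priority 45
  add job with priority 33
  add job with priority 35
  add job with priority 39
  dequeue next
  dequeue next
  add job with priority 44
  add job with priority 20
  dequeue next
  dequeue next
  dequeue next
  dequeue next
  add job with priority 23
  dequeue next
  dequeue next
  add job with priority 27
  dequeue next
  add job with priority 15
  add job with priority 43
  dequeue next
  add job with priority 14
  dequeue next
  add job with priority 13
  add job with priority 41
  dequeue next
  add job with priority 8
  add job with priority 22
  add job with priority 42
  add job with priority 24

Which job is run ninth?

27

insert 9 → {9}
insert 45 → {9, 45}
insert 33 → {9, 33, 45}
insert 35 → {9, 33, 35, 45}
insert 39 → {9, 33, 35, 39, 45}
dequeue next → 9; now {33, 35, 39, 45}
dequeue next → 33; now {35, 39, 45}
insert 44 → {35, 39, 44, 45}
insert 20 → {20, 35, 39, 44, 45}
dequeue next → 20; now {35, 39, 44, 45}
dequeue next → 35; now {39, 44, 45}
dequeue next → 39; now {44, 45}
dequeue next → 44; now {45}
insert 23 → {23, 45}
dequeue next → 23; now {45}
dequeue next → 45; now {}
insert 27 → {27}
dequeue next → 27; now {}
insert 15 → {15}
insert 43 → {15, 43}
dequeue next → 15; now {43}
insert 14 → {14, 43}
dequeue next → 14; now {43}
insert 13 → {13, 43}
insert 41 → {13, 41, 43}
dequeue next → 13; now {41, 43}
insert 8 → {8, 41, 43}
insert 22 → {8, 22, 41, 43}
insert 42 → {8, 22, 41, 42, 43}
insert 24 → {8, 22, 24, 41, 42, 43}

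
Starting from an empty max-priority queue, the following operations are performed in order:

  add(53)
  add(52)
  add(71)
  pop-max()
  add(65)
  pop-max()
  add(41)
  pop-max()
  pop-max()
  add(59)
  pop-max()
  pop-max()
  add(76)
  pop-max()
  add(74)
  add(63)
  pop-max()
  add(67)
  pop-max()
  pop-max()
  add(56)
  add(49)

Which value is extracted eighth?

insert 53 → {53}
insert 52 → {53, 52}
insert 71 → {71, 53, 52}
pop-max → 71; now {53, 52}
insert 65 → {65, 53, 52}
pop-max → 65; now {53, 52}
insert 41 → {53, 52, 41}
pop-max → 53; now {52, 41}
pop-max → 52; now {41}
insert 59 → {59, 41}
pop-max → 59; now {41}
pop-max → 41; now {}
insert 76 → {76}
pop-max → 76; now {}
insert 74 → {74}
insert 63 → {74, 63}
pop-max → 74; now {63}
insert 67 → {67, 63}
pop-max → 67; now {63}
pop-max → 63; now {}
insert 56 → {56}
insert 49 → {56, 49}

74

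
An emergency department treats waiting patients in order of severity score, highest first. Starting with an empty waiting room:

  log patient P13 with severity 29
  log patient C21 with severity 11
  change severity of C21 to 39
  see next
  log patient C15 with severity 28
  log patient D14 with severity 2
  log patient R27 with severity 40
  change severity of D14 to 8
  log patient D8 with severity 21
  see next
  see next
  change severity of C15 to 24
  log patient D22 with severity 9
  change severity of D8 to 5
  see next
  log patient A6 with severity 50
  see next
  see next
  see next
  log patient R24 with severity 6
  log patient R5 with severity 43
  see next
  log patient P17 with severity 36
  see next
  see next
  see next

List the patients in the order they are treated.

[C21, R27, P13, C15, A6, D22, D14, R5, P17, R24, D8]

add P13 (severity 29) → {P13:29}
add C21 (severity 11) → {P13:29, C21:11}
update C21 to severity 39 → {C21:39, P13:29}
see next → C21; now {P13:29}
add C15 (severity 28) → {P13:29, C15:28}
add D14 (severity 2) → {P13:29, C15:28, D14:2}
add R27 (severity 40) → {R27:40, P13:29, C15:28, D14:2}
update D14 to severity 8 → {R27:40, P13:29, C15:28, D14:8}
add D8 (severity 21) → {R27:40, P13:29, C15:28, D8:21, D14:8}
see next → R27; now {P13:29, C15:28, D8:21, D14:8}
see next → P13; now {C15:28, D8:21, D14:8}
update C15 to severity 24 → {C15:24, D8:21, D14:8}
add D22 (severity 9) → {C15:24, D8:21, D22:9, D14:8}
update D8 to severity 5 → {C15:24, D22:9, D14:8, D8:5}
see next → C15; now {D22:9, D14:8, D8:5}
add A6 (severity 50) → {A6:50, D22:9, D14:8, D8:5}
see next → A6; now {D22:9, D14:8, D8:5}
see next → D22; now {D14:8, D8:5}
see next → D14; now {D8:5}
add R24 (severity 6) → {R24:6, D8:5}
add R5 (severity 43) → {R5:43, R24:6, D8:5}
see next → R5; now {R24:6, D8:5}
add P17 (severity 36) → {P17:36, R24:6, D8:5}
see next → P17; now {R24:6, D8:5}
see next → R24; now {D8:5}
see next → D8; now {}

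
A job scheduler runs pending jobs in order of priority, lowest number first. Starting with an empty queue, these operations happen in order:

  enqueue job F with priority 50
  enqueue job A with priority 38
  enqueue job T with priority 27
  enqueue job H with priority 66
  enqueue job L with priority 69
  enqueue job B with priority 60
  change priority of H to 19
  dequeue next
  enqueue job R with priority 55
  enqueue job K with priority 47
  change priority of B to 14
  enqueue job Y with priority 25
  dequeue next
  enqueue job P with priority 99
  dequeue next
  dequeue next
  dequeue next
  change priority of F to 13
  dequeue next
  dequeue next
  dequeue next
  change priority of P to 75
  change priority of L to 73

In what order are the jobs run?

[H, B, Y, T, A, F, K, R]

add F (priority 50) → {F:50}
add A (priority 38) → {A:38, F:50}
add T (priority 27) → {T:27, A:38, F:50}
add H (priority 66) → {T:27, A:38, F:50, H:66}
add L (priority 69) → {T:27, A:38, F:50, H:66, L:69}
add B (priority 60) → {T:27, A:38, F:50, B:60, H:66, L:69}
update H to priority 19 → {H:19, T:27, A:38, F:50, B:60, L:69}
dequeue next → H; now {T:27, A:38, F:50, B:60, L:69}
add R (priority 55) → {T:27, A:38, F:50, R:55, B:60, L:69}
add K (priority 47) → {T:27, A:38, K:47, F:50, R:55, B:60, L:69}
update B to priority 14 → {B:14, T:27, A:38, K:47, F:50, R:55, L:69}
add Y (priority 25) → {B:14, Y:25, T:27, A:38, K:47, F:50, R:55, L:69}
dequeue next → B; now {Y:25, T:27, A:38, K:47, F:50, R:55, L:69}
add P (priority 99) → {Y:25, T:27, A:38, K:47, F:50, R:55, L:69, P:99}
dequeue next → Y; now {T:27, A:38, K:47, F:50, R:55, L:69, P:99}
dequeue next → T; now {A:38, K:47, F:50, R:55, L:69, P:99}
dequeue next → A; now {K:47, F:50, R:55, L:69, P:99}
update F to priority 13 → {F:13, K:47, R:55, L:69, P:99}
dequeue next → F; now {K:47, R:55, L:69, P:99}
dequeue next → K; now {R:55, L:69, P:99}
dequeue next → R; now {L:69, P:99}
update P to priority 75 → {L:69, P:75}
update L to priority 73 → {L:73, P:75}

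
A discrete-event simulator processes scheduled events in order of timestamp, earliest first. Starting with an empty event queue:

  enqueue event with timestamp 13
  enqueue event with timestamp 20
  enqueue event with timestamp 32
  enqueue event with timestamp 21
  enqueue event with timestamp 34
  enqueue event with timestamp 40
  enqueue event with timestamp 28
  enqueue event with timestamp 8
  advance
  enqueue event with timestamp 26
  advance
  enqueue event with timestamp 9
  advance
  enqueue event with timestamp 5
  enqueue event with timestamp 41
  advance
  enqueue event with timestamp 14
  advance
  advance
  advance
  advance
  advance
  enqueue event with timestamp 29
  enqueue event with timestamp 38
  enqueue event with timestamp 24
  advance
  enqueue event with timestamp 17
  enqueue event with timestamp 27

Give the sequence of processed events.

insert 13 → {13}
insert 20 → {13, 20}
insert 32 → {13, 20, 32}
insert 21 → {13, 20, 21, 32}
insert 34 → {13, 20, 21, 32, 34}
insert 40 → {13, 20, 21, 32, 34, 40}
insert 28 → {13, 20, 21, 28, 32, 34, 40}
insert 8 → {8, 13, 20, 21, 28, 32, 34, 40}
advance → 8; now {13, 20, 21, 28, 32, 34, 40}
insert 26 → {13, 20, 21, 26, 28, 32, 34, 40}
advance → 13; now {20, 21, 26, 28, 32, 34, 40}
insert 9 → {9, 20, 21, 26, 28, 32, 34, 40}
advance → 9; now {20, 21, 26, 28, 32, 34, 40}
insert 5 → {5, 20, 21, 26, 28, 32, 34, 40}
insert 41 → {5, 20, 21, 26, 28, 32, 34, 40, 41}
advance → 5; now {20, 21, 26, 28, 32, 34, 40, 41}
insert 14 → {14, 20, 21, 26, 28, 32, 34, 40, 41}
advance → 14; now {20, 21, 26, 28, 32, 34, 40, 41}
advance → 20; now {21, 26, 28, 32, 34, 40, 41}
advance → 21; now {26, 28, 32, 34, 40, 41}
advance → 26; now {28, 32, 34, 40, 41}
advance → 28; now {32, 34, 40, 41}
insert 29 → {29, 32, 34, 40, 41}
insert 38 → {29, 32, 34, 38, 40, 41}
insert 24 → {24, 29, 32, 34, 38, 40, 41}
advance → 24; now {29, 32, 34, 38, 40, 41}
insert 17 → {17, 29, 32, 34, 38, 40, 41}
insert 27 → {17, 27, 29, 32, 34, 38, 40, 41}

8, 13, 9, 5, 14, 20, 21, 26, 28, 24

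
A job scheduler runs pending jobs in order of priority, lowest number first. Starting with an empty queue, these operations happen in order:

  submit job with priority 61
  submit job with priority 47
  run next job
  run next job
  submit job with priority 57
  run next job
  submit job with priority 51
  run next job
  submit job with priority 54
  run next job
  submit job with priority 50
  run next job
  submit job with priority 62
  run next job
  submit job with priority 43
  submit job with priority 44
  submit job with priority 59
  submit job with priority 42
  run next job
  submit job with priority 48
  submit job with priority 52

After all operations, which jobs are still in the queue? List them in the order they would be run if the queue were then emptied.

insert 61 → {61}
insert 47 → {47, 61}
run next job → 47; now {61}
run next job → 61; now {}
insert 57 → {57}
run next job → 57; now {}
insert 51 → {51}
run next job → 51; now {}
insert 54 → {54}
run next job → 54; now {}
insert 50 → {50}
run next job → 50; now {}
insert 62 → {62}
run next job → 62; now {}
insert 43 → {43}
insert 44 → {43, 44}
insert 59 → {43, 44, 59}
insert 42 → {42, 43, 44, 59}
run next job → 42; now {43, 44, 59}
insert 48 → {43, 44, 48, 59}
insert 52 → {43, 44, 48, 52, 59}

43, 44, 48, 52, 59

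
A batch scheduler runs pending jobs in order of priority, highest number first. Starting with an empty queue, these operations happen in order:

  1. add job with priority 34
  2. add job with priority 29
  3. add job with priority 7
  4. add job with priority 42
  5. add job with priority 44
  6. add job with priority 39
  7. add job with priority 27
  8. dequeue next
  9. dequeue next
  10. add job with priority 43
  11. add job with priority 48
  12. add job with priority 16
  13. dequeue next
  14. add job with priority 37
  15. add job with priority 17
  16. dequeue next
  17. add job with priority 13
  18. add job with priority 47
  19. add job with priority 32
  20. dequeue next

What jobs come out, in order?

[44, 42, 48, 43, 47]

insert 34 → {34}
insert 29 → {34, 29}
insert 7 → {34, 29, 7}
insert 42 → {42, 34, 29, 7}
insert 44 → {44, 42, 34, 29, 7}
insert 39 → {44, 42, 39, 34, 29, 7}
insert 27 → {44, 42, 39, 34, 29, 27, 7}
dequeue next → 44; now {42, 39, 34, 29, 27, 7}
dequeue next → 42; now {39, 34, 29, 27, 7}
insert 43 → {43, 39, 34, 29, 27, 7}
insert 48 → {48, 43, 39, 34, 29, 27, 7}
insert 16 → {48, 43, 39, 34, 29, 27, 16, 7}
dequeue next → 48; now {43, 39, 34, 29, 27, 16, 7}
insert 37 → {43, 39, 37, 34, 29, 27, 16, 7}
insert 17 → {43, 39, 37, 34, 29, 27, 17, 16, 7}
dequeue next → 43; now {39, 37, 34, 29, 27, 17, 16, 7}
insert 13 → {39, 37, 34, 29, 27, 17, 16, 13, 7}
insert 47 → {47, 39, 37, 34, 29, 27, 17, 16, 13, 7}
insert 32 → {47, 39, 37, 34, 32, 29, 27, 17, 16, 13, 7}
dequeue next → 47; now {39, 37, 34, 32, 29, 27, 17, 16, 13, 7}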